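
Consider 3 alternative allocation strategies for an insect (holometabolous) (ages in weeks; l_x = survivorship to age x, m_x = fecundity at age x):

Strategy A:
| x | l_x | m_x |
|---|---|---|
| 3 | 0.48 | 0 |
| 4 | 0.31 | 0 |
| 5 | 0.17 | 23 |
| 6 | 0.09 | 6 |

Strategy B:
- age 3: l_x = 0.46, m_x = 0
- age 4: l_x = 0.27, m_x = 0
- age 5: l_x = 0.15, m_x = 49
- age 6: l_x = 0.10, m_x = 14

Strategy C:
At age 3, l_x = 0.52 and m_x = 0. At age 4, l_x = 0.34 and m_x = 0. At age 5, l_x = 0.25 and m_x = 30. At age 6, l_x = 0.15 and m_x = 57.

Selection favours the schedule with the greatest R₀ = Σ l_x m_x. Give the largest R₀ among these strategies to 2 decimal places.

Strategy A: R₀ = 0.48×0 + 0.31×0 + 0.17×23 + 0.09×6 = 4.4500
Strategy B: R₀ = 0.46×0 + 0.27×0 + 0.15×49 + 0.10×14 = 8.7500
Strategy C: R₀ = 0.52×0 + 0.34×0 + 0.25×30 + 0.15×57 = 16.0500
Highest R₀: strategy C with 16.0500.

16.05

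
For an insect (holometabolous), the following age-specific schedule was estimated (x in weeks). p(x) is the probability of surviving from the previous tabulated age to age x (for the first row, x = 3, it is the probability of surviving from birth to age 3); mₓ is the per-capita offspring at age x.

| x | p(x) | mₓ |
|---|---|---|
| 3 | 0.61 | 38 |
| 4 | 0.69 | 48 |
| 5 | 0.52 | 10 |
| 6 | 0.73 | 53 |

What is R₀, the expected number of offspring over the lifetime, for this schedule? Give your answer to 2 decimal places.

54.04

Survivorship from birth: l_x = p_3·p_4·…·p_x.
  l_3 = 0.61000
  l_4 = 0.42090
  l_5 = 0.21887
  l_6 = 0.15977
R₀ = Σ l_x mₓ:
  age 3: 0.61000 × 38 = 23.1800
  age 4: 0.42090 × 48 = 20.2032
  age 5: 0.21887 × 10 = 2.1887
  age 6: 0.15977 × 53 = 8.4678
R₀ = 23.1800 + 20.2032 + 2.1887 + 8.4678 = 54.0397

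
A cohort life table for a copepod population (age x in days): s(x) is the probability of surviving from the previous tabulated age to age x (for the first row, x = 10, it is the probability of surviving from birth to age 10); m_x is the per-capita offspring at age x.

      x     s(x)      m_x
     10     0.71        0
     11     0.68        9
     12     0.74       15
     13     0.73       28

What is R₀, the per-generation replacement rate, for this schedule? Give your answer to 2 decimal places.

Survivorship from birth: l_x = s_10·s_11·…·s_x.
  l_10 = 0.71000
  l_11 = 0.48280
  l_12 = 0.35727
  l_13 = 0.26081
R₀ = Σ l_x m_x:
  age 10: 0.71000 × 0 = 0.0000
  age 11: 0.48280 × 9 = 4.3452
  age 12: 0.35727 × 15 = 5.3590
  age 13: 0.26081 × 28 = 7.3027
R₀ = 0.0000 + 4.3452 + 5.3590 + 7.3027 = 17.0069

17.01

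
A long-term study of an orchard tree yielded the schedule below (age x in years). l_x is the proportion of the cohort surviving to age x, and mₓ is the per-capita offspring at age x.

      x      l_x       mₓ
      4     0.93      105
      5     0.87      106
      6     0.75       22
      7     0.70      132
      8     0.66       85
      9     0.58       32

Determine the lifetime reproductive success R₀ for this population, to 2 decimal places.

373.43

R₀ = Σ l_x mₓ:
  age 4: 0.93 × 105 = 97.6500
  age 5: 0.87 × 106 = 92.2200
  age 6: 0.75 × 22 = 16.5000
  age 7: 0.70 × 132 = 92.4000
  age 8: 0.66 × 85 = 56.1000
  age 9: 0.58 × 32 = 18.5600
R₀ = 97.6500 + 92.2200 + 16.5000 + 92.4000 + 56.1000 + 18.5600 = 373.4300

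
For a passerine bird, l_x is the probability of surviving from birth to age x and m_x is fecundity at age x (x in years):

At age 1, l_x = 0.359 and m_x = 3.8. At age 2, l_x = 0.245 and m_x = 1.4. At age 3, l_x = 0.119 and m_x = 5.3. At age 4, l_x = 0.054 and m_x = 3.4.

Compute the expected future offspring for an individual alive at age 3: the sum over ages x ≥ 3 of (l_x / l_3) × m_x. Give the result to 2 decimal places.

6.84

l_3 = 0.119. Conditional survival from age 3 to x is l_x / l_3.
  x=3: (0.119/0.119) × 5.3 = 5.3000
  x=4: (0.054/0.119) × 3.4 = 1.5429
Sum = 5.3000 + 1.5429 = 6.8429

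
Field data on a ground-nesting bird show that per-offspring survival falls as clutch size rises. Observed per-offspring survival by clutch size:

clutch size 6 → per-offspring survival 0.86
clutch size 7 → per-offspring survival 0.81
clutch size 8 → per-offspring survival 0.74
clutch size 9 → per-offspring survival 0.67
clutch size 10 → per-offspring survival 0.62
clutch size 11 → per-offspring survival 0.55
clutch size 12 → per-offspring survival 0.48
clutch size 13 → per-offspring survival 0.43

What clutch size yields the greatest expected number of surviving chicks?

Expected surviving chicks = c × s(c):
  c=6: 6 × 0.86 = 5.160
  c=7: 7 × 0.81 = 5.670
  c=8: 8 × 0.74 = 5.920
  c=9: 9 × 0.67 = 6.030
  c=10: 10 × 0.62 = 6.200
  c=11: 11 × 0.55 = 6.050
  c=12: 12 × 0.48 = 5.760
  c=13: 13 × 0.43 = 5.590
Maximum at c = 10 (6.200 surviving chicks).

10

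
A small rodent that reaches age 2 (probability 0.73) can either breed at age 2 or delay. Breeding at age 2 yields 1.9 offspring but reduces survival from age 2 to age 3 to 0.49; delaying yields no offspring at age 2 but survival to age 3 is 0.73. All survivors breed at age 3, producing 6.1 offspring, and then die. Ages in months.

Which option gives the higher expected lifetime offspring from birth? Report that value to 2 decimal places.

3.57

breed at age 2: R₀ = 0.73 × (1.9 + 0.49 × 6.1) = 0.73 × 4.8890 = 3.5690
delay to age 3: R₀ = 0.73 × (0.73 × 6.1) = 0.73 × 4.4530 = 3.2507
Higher: breed at age 2 (3.5690).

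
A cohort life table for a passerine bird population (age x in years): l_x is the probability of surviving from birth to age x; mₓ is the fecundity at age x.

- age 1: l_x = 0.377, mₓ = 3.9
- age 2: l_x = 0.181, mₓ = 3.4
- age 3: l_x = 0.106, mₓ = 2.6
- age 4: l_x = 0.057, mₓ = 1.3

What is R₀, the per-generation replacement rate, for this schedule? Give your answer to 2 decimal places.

R₀ = Σ l_x mₓ:
  age 1: 0.377 × 3.9 = 1.4703
  age 2: 0.181 × 3.4 = 0.6154
  age 3: 0.106 × 2.6 = 0.2756
  age 4: 0.057 × 1.3 = 0.0741
R₀ = 1.4703 + 0.6154 + 0.2756 + 0.0741 = 2.4354

2.44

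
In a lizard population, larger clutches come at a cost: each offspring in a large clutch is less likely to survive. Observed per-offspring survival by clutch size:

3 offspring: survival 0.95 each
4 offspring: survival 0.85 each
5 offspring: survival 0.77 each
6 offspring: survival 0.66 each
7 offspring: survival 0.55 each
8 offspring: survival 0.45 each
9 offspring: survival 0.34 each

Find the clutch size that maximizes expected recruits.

6

Expected recruits = c × s(c):
  c=3: 3 × 0.95 = 2.850
  c=4: 4 × 0.85 = 3.400
  c=5: 5 × 0.77 = 3.850
  c=6: 6 × 0.66 = 3.960
  c=7: 7 × 0.55 = 3.850
  c=8: 8 × 0.45 = 3.600
  c=9: 9 × 0.34 = 3.060
Maximum at c = 6 (3.960 recruits).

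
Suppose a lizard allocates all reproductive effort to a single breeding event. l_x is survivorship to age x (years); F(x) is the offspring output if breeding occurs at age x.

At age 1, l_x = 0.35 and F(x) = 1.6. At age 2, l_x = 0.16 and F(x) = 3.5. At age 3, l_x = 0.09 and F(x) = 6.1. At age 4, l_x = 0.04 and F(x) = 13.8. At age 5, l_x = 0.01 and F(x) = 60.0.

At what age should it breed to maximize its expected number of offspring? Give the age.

5

Expected offspring if breeding at age x = l_x × F(x):
  age 1: 0.35 × 1.6 = 0.560
  age 2: 0.16 × 3.5 = 0.560
  age 3: 0.09 × 6.1 = 0.549
  age 4: 0.04 × 13.8 = 0.552
  age 5: 0.01 × 60.0 = 0.600
Maximum at age 5 (0.600).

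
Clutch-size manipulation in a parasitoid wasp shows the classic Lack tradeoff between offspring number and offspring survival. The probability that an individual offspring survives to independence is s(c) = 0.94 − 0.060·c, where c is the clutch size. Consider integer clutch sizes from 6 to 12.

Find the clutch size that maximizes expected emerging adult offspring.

Expected emerging adult offspring = c × s(c):
  c=6: 6 × 0.580 = 3.480
  c=7: 7 × 0.520 = 3.640
  c=8: 8 × 0.460 = 3.680
  c=9: 9 × 0.400 = 3.600
  c=10: 10 × 0.340 = 3.400
  c=11: 11 × 0.280 = 3.080
  c=12: 12 × 0.220 = 2.640
Maximum at c = 8 (3.680 emerging adult offspring).

8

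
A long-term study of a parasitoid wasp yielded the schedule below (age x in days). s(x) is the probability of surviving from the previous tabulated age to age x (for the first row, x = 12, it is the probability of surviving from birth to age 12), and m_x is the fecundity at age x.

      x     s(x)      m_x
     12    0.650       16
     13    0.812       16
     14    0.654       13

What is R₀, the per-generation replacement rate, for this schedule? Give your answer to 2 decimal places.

23.33

Survivorship from birth: l_x = s_12·s_13·…·s_x.
  l_12 = 0.65000
  l_13 = 0.52780
  l_14 = 0.34518
R₀ = Σ l_x m_x:
  age 12: 0.65000 × 16 = 10.4000
  age 13: 0.52780 × 16 = 8.4448
  age 14: 0.34518 × 13 = 4.4873
R₀ = 10.4000 + 8.4448 + 4.4873 = 23.3321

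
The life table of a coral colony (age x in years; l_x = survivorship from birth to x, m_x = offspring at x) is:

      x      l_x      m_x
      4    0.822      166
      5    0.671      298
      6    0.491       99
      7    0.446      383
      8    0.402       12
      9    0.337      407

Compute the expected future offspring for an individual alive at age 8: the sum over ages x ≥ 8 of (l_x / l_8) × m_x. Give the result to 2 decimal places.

353.19

l_8 = 0.402. Conditional survival from age 8 to x is l_x / l_8.
  x=8: (0.402/0.402) × 12 = 12.0000
  x=9: (0.337/0.402) × 407 = 341.1915
Sum = 12.0000 + 341.1915 = 353.1915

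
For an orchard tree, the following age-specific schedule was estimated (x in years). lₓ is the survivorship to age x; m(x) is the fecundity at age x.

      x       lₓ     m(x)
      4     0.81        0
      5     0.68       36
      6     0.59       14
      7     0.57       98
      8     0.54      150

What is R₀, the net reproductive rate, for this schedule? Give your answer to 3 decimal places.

169.600

R₀ = Σ lₓ m(x):
  age 4: 0.81 × 0 = 0.0000
  age 5: 0.68 × 36 = 24.4800
  age 6: 0.59 × 14 = 8.2600
  age 7: 0.57 × 98 = 55.8600
  age 8: 0.54 × 150 = 81.0000
R₀ = 0.0000 + 24.4800 + 8.2600 + 55.8600 + 81.0000 = 169.6000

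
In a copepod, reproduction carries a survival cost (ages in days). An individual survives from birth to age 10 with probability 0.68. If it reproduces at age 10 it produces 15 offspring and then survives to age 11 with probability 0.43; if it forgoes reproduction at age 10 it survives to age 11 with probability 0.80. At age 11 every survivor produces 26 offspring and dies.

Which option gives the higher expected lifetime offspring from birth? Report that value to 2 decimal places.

17.80

breed at age 10: R₀ = 0.68 × (15 + 0.43 × 26) = 0.68 × 26.1800 = 17.8024
delay to age 11: R₀ = 0.68 × (0.80 × 26) = 0.68 × 20.8000 = 14.1440
Higher: breed at age 10 (17.8024).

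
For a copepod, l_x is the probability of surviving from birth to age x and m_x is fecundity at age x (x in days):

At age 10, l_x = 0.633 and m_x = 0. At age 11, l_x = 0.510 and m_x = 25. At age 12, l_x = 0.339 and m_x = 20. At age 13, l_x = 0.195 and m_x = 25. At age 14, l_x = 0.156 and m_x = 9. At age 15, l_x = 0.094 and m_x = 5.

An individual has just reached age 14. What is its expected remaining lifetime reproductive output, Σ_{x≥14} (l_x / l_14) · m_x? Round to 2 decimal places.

12.01

l_14 = 0.156. Conditional survival from age 14 to x is l_x / l_14.
  x=14: (0.156/0.156) × 9 = 9.0000
  x=15: (0.094/0.156) × 5 = 3.0128
Sum = 9.0000 + 3.0128 = 12.0128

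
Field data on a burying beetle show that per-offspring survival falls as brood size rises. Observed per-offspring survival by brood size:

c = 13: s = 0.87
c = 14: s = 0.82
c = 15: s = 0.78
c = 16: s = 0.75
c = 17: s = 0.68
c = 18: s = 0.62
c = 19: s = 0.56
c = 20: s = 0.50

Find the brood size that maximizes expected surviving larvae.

Expected surviving larvae = c × s(c):
  c=13: 13 × 0.87 = 11.310
  c=14: 14 × 0.82 = 11.480
  c=15: 15 × 0.78 = 11.700
  c=16: 16 × 0.75 = 12.000
  c=17: 17 × 0.68 = 11.560
  c=18: 18 × 0.62 = 11.160
  c=19: 19 × 0.56 = 10.640
  c=20: 20 × 0.50 = 10.000
Maximum at c = 16 (12.000 surviving larvae).

16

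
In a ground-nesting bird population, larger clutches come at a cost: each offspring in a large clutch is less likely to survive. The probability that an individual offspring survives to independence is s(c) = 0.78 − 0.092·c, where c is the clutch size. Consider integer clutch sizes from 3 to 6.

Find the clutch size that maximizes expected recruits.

4

Expected recruits = c × s(c):
  c=3: 3 × 0.504 = 1.512
  c=4: 4 × 0.412 = 1.648
  c=5: 5 × 0.320 = 1.600
  c=6: 6 × 0.228 = 1.368
Maximum at c = 4 (1.648 recruits).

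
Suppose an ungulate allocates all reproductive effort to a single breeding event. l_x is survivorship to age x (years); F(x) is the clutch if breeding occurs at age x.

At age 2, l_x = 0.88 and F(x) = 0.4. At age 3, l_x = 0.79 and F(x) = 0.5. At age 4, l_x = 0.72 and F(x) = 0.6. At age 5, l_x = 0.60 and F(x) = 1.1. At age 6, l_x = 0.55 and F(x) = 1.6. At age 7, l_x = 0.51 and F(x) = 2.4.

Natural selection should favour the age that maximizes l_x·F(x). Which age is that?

7

Expected offspring if breeding at age x = l_x × F(x):
  age 2: 0.88 × 0.4 = 0.352
  age 3: 0.79 × 0.5 = 0.395
  age 4: 0.72 × 0.6 = 0.432
  age 5: 0.60 × 1.1 = 0.660
  age 6: 0.55 × 1.6 = 0.880
  age 7: 0.51 × 2.4 = 1.224
Maximum at age 7 (1.224).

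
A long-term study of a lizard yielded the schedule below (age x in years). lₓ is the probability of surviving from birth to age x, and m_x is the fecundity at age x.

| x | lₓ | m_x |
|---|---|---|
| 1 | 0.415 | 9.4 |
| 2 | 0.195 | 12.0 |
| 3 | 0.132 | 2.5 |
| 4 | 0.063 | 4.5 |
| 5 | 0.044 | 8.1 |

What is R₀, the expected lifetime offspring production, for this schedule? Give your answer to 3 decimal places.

7.211

R₀ = Σ lₓ m_x:
  age 1: 0.415 × 9.4 = 3.9010
  age 2: 0.195 × 12.0 = 2.3400
  age 3: 0.132 × 2.5 = 0.3300
  age 4: 0.063 × 4.5 = 0.2835
  age 5: 0.044 × 8.1 = 0.3564
R₀ = 3.9010 + 2.3400 + 0.3300 + 0.2835 + 0.3564 = 7.2109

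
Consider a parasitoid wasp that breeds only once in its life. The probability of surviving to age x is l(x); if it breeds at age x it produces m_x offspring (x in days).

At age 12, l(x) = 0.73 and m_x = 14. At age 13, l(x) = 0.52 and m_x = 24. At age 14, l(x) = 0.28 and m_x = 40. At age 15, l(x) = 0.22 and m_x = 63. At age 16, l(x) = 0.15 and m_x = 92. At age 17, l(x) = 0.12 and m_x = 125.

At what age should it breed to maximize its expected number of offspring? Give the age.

17

Expected offspring if breeding at age x = l(x) × m_x:
  age 12: 0.73 × 14 = 10.220
  age 13: 0.52 × 24 = 12.480
  age 14: 0.28 × 40 = 11.200
  age 15: 0.22 × 63 = 13.860
  age 16: 0.15 × 92 = 13.800
  age 17: 0.12 × 125 = 15.000
Maximum at age 17 (15.000).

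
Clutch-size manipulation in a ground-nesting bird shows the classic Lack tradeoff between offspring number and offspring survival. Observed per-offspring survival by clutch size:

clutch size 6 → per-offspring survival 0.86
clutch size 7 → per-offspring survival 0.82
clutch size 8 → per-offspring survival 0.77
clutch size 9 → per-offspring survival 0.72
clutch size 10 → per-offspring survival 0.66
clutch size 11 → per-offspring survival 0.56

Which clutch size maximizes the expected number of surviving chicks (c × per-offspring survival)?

Expected surviving chicks = c × s(c):
  c=6: 6 × 0.86 = 5.160
  c=7: 7 × 0.82 = 5.740
  c=8: 8 × 0.77 = 6.160
  c=9: 9 × 0.72 = 6.480
  c=10: 10 × 0.66 = 6.600
  c=11: 11 × 0.56 = 6.160
Maximum at c = 10 (6.600 surviving chicks).

10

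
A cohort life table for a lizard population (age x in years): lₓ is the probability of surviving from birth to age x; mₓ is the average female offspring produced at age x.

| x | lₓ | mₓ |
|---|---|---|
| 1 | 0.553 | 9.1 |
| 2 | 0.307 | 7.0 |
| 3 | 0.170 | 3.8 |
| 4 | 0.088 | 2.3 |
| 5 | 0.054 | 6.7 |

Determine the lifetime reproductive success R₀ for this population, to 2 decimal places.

R₀ = Σ lₓ mₓ:
  age 1: 0.553 × 9.1 = 5.0323
  age 2: 0.307 × 7.0 = 2.1490
  age 3: 0.170 × 3.8 = 0.6460
  age 4: 0.088 × 2.3 = 0.2024
  age 5: 0.054 × 6.7 = 0.3618
R₀ = 5.0323 + 2.1490 + 0.6460 + 0.2024 + 0.3618 = 8.3915

8.39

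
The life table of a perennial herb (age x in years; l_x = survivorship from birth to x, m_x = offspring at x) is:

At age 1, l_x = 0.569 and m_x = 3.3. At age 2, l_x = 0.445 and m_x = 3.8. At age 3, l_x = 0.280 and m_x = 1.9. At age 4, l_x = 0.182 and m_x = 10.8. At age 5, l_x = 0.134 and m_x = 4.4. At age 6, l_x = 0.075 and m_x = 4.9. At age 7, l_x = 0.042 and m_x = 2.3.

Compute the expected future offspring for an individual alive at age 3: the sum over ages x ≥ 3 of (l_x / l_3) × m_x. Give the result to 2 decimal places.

l_3 = 0.280. Conditional survival from age 3 to x is l_x / l_3.
  x=3: (0.280/0.280) × 1.9 = 1.9000
  x=4: (0.182/0.280) × 10.8 = 7.0200
  x=5: (0.134/0.280) × 4.4 = 2.1057
  x=6: (0.075/0.280) × 4.9 = 1.3125
  x=7: (0.042/0.280) × 2.3 = 0.3450
Sum = 1.9000 + 7.0200 + 2.1057 + 1.3125 + 0.3450 = 12.6832

12.68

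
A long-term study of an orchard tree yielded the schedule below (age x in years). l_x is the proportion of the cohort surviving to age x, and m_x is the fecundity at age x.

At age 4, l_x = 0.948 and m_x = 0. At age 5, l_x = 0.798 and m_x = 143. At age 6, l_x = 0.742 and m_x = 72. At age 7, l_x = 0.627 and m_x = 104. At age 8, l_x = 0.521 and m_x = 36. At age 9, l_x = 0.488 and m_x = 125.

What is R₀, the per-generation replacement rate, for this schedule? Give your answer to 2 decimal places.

312.50

R₀ = Σ l_x m_x:
  age 4: 0.948 × 0 = 0.0000
  age 5: 0.798 × 143 = 114.1140
  age 6: 0.742 × 72 = 53.4240
  age 7: 0.627 × 104 = 65.2080
  age 8: 0.521 × 36 = 18.7560
  age 9: 0.488 × 125 = 61.0000
R₀ = 0.0000 + 114.1140 + 53.4240 + 65.2080 + 18.7560 + 61.0000 = 312.5020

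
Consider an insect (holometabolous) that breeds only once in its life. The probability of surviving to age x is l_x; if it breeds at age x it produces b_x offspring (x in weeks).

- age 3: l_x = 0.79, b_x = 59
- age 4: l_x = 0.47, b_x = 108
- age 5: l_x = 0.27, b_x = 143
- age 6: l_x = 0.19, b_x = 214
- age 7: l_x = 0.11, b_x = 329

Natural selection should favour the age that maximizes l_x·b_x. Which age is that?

Expected offspring if breeding at age x = l_x × b_x:
  age 3: 0.79 × 59 = 46.610
  age 4: 0.47 × 108 = 50.760
  age 5: 0.27 × 143 = 38.610
  age 6: 0.19 × 214 = 40.660
  age 7: 0.11 × 329 = 36.190
Maximum at age 4 (50.760).

4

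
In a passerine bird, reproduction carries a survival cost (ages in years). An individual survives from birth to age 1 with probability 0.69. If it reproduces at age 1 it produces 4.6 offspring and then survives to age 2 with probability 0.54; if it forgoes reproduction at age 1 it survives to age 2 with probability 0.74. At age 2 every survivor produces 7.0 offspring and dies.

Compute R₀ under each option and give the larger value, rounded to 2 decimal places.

breed at age 1: R₀ = 0.69 × (4.6 + 0.54 × 7.0) = 0.69 × 8.3800 = 5.7822
delay to age 2: R₀ = 0.69 × (0.74 × 7.0) = 0.69 × 5.1800 = 3.5742
Higher: breed at age 1 (5.7822).

5.78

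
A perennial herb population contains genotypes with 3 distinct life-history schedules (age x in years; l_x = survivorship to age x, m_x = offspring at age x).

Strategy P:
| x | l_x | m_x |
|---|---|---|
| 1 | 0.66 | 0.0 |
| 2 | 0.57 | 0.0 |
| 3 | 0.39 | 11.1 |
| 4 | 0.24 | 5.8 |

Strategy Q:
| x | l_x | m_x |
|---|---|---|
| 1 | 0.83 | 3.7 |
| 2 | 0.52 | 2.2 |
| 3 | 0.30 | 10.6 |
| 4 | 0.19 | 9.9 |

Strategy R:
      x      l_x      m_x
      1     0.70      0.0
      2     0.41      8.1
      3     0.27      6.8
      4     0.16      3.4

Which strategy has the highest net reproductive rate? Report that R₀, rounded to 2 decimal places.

Strategy P: R₀ = 0.66×0.0 + 0.57×0.0 + 0.39×11.1 + 0.24×5.8 = 5.7210
Strategy Q: R₀ = 0.83×3.7 + 0.52×2.2 + 0.30×10.6 + 0.19×9.9 = 9.2760
Strategy R: R₀ = 0.70×0.0 + 0.41×8.1 + 0.27×6.8 + 0.16×3.4 = 5.7010
Highest R₀: strategy Q with 9.2760.

9.28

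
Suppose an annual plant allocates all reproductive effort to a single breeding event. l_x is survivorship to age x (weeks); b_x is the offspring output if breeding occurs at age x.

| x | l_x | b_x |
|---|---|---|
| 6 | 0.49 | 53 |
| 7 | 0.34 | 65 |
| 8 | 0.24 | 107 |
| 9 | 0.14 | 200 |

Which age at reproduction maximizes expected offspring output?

Expected offspring if breeding at age x = l_x × b_x:
  age 6: 0.49 × 53 = 25.970
  age 7: 0.34 × 65 = 22.100
  age 8: 0.24 × 107 = 25.680
  age 9: 0.14 × 200 = 28.000
Maximum at age 9 (28.000).

9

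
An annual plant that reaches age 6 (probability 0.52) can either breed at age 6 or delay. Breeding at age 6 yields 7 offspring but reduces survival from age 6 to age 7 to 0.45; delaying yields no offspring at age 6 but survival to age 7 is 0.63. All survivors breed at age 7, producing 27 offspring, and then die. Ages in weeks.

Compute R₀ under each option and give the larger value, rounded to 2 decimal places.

breed at age 6: R₀ = 0.52 × (7 + 0.45 × 27) = 0.52 × 19.1500 = 9.9580
delay to age 7: R₀ = 0.52 × (0.63 × 27) = 0.52 × 17.0100 = 8.8452
Higher: breed at age 6 (9.9580).

9.96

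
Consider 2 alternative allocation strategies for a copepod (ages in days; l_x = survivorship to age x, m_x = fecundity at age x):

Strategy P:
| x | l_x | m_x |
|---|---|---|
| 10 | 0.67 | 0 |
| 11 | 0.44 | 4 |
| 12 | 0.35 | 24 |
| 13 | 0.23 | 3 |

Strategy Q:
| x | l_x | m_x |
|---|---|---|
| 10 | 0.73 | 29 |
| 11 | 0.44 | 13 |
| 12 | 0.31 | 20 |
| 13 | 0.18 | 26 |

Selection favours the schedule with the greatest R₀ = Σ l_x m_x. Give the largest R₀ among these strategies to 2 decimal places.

Strategy P: R₀ = 0.67×0 + 0.44×4 + 0.35×24 + 0.23×3 = 10.8500
Strategy Q: R₀ = 0.73×29 + 0.44×13 + 0.31×20 + 0.18×26 = 37.7700
Highest R₀: strategy Q with 37.7700.

37.77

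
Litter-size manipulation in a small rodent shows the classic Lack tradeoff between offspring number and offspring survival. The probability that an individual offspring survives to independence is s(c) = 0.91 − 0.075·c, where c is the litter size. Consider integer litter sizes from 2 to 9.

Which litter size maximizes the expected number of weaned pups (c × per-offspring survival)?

6

Expected weaned pups = c × s(c):
  c=2: 2 × 0.760 = 1.520
  c=3: 3 × 0.685 = 2.055
  c=4: 4 × 0.610 = 2.440
  c=5: 5 × 0.535 = 2.675
  c=6: 6 × 0.460 = 2.760
  c=7: 7 × 0.385 = 2.695
  c=8: 8 × 0.310 = 2.480
  c=9: 9 × 0.235 = 2.115
Maximum at c = 6 (2.760 weaned pups).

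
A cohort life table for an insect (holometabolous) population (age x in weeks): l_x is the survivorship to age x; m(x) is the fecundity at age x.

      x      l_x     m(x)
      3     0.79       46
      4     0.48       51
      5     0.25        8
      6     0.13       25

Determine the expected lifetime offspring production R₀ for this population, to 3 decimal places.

66.070

R₀ = Σ l_x m(x):
  age 3: 0.79 × 46 = 36.3400
  age 4: 0.48 × 51 = 24.4800
  age 5: 0.25 × 8 = 2.0000
  age 6: 0.13 × 25 = 3.2500
R₀ = 36.3400 + 24.4800 + 2.0000 + 3.2500 = 66.0700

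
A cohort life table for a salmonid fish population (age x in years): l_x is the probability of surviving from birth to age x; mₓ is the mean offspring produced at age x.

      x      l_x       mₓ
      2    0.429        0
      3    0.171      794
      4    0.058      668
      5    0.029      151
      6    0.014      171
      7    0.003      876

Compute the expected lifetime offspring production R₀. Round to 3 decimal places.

183.919

R₀ = Σ l_x mₓ:
  age 2: 0.429 × 0 = 0.0000
  age 3: 0.171 × 794 = 135.7740
  age 4: 0.058 × 668 = 38.7440
  age 5: 0.029 × 151 = 4.3790
  age 6: 0.014 × 171 = 2.3940
  age 7: 0.003 × 876 = 2.6280
R₀ = 0.0000 + 135.7740 + 38.7440 + 4.3790 + 2.3940 + 2.6280 = 183.9190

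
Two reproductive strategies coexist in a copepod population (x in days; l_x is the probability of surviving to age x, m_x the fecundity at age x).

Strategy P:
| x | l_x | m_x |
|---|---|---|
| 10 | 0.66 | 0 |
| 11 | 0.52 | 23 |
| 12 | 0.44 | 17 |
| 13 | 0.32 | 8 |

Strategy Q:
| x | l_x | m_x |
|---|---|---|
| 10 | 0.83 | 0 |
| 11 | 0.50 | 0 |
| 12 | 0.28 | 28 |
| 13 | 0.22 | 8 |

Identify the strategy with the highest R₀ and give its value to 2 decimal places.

Strategy P: R₀ = 0.66×0 + 0.52×23 + 0.44×17 + 0.32×8 = 22.0000
Strategy Q: R₀ = 0.83×0 + 0.50×0 + 0.28×28 + 0.22×8 = 9.6000
Highest R₀: strategy P with 22.0000.

22.00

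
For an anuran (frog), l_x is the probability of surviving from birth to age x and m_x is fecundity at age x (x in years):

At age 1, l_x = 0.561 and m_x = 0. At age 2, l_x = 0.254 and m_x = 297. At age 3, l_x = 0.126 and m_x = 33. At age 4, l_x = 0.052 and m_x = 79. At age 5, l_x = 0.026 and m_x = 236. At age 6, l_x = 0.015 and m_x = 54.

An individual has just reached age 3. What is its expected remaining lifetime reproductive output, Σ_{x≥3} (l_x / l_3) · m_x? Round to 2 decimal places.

120.73

l_3 = 0.126. Conditional survival from age 3 to x is l_x / l_3.
  x=3: (0.126/0.126) × 33 = 33.0000
  x=4: (0.052/0.126) × 79 = 32.6032
  x=5: (0.026/0.126) × 236 = 48.6984
  x=6: (0.015/0.126) × 54 = 6.4286
Sum = 33.0000 + 32.6032 + 48.6984 + 6.4286 = 120.7302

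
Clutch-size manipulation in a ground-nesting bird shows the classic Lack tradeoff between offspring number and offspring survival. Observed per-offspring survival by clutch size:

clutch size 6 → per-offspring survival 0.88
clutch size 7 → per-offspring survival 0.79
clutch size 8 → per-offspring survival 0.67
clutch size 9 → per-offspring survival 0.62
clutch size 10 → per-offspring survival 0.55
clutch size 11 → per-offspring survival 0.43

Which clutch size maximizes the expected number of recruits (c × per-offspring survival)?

9

Expected recruits = c × s(c):
  c=6: 6 × 0.88 = 5.280
  c=7: 7 × 0.79 = 5.530
  c=8: 8 × 0.67 = 5.360
  c=9: 9 × 0.62 = 5.580
  c=10: 10 × 0.55 = 5.500
  c=11: 11 × 0.43 = 4.730
Maximum at c = 9 (5.580 recruits).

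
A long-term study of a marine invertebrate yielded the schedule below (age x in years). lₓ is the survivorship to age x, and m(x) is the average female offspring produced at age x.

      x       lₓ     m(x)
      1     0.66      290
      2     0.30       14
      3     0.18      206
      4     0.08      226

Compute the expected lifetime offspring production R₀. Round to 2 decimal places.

250.76

R₀ = Σ lₓ m(x):
  age 1: 0.66 × 290 = 191.4000
  age 2: 0.30 × 14 = 4.2000
  age 3: 0.18 × 206 = 37.0800
  age 4: 0.08 × 226 = 18.0800
R₀ = 191.4000 + 4.2000 + 37.0800 + 18.0800 = 250.7600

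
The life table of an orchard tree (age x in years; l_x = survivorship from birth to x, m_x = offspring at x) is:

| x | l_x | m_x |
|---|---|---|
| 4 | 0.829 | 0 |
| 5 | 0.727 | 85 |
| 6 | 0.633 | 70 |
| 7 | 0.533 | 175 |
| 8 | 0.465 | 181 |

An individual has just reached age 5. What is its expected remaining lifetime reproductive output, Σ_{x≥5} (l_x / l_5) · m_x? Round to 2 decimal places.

l_5 = 0.727. Conditional survival from age 5 to x is l_x / l_5.
  x=5: (0.727/0.727) × 85 = 85.0000
  x=6: (0.633/0.727) × 70 = 60.9491
  x=7: (0.533/0.727) × 175 = 128.3012
  x=8: (0.465/0.727) × 181 = 115.7703
Sum = 85.0000 + 60.9491 + 128.3012 + 115.7703 = 390.0206

390.02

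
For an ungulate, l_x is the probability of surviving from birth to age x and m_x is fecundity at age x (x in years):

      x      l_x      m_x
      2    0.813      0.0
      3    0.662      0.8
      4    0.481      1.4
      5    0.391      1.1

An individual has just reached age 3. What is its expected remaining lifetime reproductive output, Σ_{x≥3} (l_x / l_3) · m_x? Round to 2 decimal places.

2.47

l_3 = 0.662. Conditional survival from age 3 to x is l_x / l_3.
  x=3: (0.662/0.662) × 0.8 = 0.8000
  x=4: (0.481/0.662) × 1.4 = 1.0172
  x=5: (0.391/0.662) × 1.1 = 0.6497
Sum = 0.8000 + 1.0172 + 0.6497 = 2.4669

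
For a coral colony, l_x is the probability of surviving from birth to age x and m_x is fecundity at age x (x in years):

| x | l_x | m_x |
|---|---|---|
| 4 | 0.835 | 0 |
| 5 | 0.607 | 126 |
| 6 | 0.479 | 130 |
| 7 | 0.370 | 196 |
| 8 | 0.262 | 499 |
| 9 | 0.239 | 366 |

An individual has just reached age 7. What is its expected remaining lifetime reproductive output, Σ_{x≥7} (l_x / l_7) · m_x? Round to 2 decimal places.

785.76

l_7 = 0.370. Conditional survival from age 7 to x is l_x / l_7.
  x=7: (0.370/0.370) × 196 = 196.0000
  x=8: (0.262/0.370) × 499 = 353.3459
  x=9: (0.239/0.370) × 366 = 236.4162
Sum = 196.0000 + 353.3459 + 236.4162 = 785.7622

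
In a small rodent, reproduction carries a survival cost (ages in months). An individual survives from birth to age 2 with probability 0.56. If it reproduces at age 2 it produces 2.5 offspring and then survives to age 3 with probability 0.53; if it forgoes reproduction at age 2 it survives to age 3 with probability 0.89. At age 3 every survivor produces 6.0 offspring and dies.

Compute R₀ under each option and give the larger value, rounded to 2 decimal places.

breed at age 2: R₀ = 0.56 × (2.5 + 0.53 × 6.0) = 0.56 × 5.6800 = 3.1808
delay to age 3: R₀ = 0.56 × (0.89 × 6.0) = 0.56 × 5.3400 = 2.9904
Higher: breed at age 2 (3.1808).

3.18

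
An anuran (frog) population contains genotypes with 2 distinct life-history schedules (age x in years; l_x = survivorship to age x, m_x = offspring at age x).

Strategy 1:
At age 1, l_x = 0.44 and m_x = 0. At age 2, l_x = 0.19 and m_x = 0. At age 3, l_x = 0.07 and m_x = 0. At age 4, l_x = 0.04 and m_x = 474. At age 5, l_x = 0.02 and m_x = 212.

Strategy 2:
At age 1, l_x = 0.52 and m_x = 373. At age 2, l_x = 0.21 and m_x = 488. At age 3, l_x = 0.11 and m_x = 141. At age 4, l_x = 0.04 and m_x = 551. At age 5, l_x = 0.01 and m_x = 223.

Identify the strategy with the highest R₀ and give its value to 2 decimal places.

Strategy 1: R₀ = 0.44×0 + 0.19×0 + 0.07×0 + 0.04×474 + 0.02×212 = 23.2000
Strategy 2: R₀ = 0.52×373 + 0.21×488 + 0.11×141 + 0.04×551 + 0.01×223 = 336.2200
Highest R₀: strategy 2 with 336.2200.

336.22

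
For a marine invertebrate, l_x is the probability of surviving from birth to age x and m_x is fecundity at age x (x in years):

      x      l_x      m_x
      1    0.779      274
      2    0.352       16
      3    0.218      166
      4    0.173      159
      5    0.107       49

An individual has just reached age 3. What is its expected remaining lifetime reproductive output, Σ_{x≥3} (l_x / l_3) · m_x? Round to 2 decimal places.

l_3 = 0.218. Conditional survival from age 3 to x is l_x / l_3.
  x=3: (0.218/0.218) × 166 = 166.0000
  x=4: (0.173/0.218) × 159 = 126.1789
  x=5: (0.107/0.218) × 49 = 24.0505
Sum = 166.0000 + 126.1789 + 24.0505 = 316.2294

316.23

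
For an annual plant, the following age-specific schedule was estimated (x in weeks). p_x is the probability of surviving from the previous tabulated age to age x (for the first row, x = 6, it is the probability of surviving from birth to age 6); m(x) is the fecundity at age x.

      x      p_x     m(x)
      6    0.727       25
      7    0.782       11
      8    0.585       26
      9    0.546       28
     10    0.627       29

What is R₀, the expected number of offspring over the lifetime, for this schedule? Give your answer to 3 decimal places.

Survivorship from birth: l_x = p_6·p_7·…·p_x.
  l_6 = 0.72700
  l_7 = 0.56851
  l_8 = 0.33258
  l_9 = 0.18159
  l_10 = 0.11386
R₀ = Σ l_x m(x):
  age 6: 0.72700 × 25 = 18.1750
  age 7: 0.56851 × 11 = 6.2536
  age 8: 0.33258 × 26 = 8.6471
  age 9: 0.18159 × 28 = 5.0845
  age 10: 0.11386 × 29 = 3.3019
R₀ = 18.1750 + 6.2536 + 8.6471 + 5.0845 + 3.3019 = 41.4622

41.462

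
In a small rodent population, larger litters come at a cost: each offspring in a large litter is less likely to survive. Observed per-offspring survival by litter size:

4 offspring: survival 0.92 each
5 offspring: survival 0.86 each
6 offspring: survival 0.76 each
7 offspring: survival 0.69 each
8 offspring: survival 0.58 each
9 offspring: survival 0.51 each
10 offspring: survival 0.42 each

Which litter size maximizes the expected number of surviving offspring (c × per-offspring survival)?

7

Expected surviving offspring = c × s(c):
  c=4: 4 × 0.92 = 3.680
  c=5: 5 × 0.86 = 4.300
  c=6: 6 × 0.76 = 4.560
  c=7: 7 × 0.69 = 4.830
  c=8: 8 × 0.58 = 4.640
  c=9: 9 × 0.51 = 4.590
  c=10: 10 × 0.42 = 4.200
Maximum at c = 7 (4.830 surviving offspring).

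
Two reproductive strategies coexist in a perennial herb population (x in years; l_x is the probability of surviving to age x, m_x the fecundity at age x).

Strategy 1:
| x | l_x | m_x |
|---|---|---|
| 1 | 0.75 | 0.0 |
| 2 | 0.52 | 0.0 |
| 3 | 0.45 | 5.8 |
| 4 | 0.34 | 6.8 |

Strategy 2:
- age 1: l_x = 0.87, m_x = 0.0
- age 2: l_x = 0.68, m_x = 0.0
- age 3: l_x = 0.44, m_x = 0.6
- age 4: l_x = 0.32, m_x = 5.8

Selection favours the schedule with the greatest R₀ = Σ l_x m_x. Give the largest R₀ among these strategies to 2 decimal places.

Strategy 1: R₀ = 0.75×0.0 + 0.52×0.0 + 0.45×5.8 + 0.34×6.8 = 4.9220
Strategy 2: R₀ = 0.87×0.0 + 0.68×0.0 + 0.44×0.6 + 0.32×5.8 = 2.1200
Highest R₀: strategy 1 with 4.9220.

4.92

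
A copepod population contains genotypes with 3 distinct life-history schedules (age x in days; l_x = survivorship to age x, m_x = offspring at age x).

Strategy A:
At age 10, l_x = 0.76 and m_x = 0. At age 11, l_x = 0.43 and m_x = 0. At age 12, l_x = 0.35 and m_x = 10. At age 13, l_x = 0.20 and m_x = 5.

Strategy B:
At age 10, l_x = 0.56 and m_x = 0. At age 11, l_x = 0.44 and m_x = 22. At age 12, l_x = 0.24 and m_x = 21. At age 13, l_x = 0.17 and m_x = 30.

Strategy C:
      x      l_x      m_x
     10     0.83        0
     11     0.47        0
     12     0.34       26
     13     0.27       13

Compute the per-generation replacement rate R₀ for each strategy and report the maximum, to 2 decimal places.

Strategy A: R₀ = 0.76×0 + 0.43×0 + 0.35×10 + 0.20×5 = 4.5000
Strategy B: R₀ = 0.56×0 + 0.44×22 + 0.24×21 + 0.17×30 = 19.8200
Strategy C: R₀ = 0.83×0 + 0.47×0 + 0.34×26 + 0.27×13 = 12.3500
Highest R₀: strategy B with 19.8200.

19.82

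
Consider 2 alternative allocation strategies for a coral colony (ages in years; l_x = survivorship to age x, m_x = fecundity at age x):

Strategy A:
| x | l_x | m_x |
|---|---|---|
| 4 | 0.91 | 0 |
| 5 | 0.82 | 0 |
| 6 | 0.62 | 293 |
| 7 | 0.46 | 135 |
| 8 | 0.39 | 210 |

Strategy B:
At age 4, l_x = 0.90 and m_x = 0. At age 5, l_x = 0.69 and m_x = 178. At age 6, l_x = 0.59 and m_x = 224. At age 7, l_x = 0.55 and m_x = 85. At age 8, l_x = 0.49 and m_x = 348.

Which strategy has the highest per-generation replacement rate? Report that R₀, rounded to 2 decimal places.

Strategy A: R₀ = 0.91×0 + 0.82×0 + 0.62×293 + 0.46×135 + 0.39×210 = 325.6600
Strategy B: R₀ = 0.90×0 + 0.69×178 + 0.59×224 + 0.55×85 + 0.49×348 = 472.2500
Highest R₀: strategy B with 472.2500.

472.25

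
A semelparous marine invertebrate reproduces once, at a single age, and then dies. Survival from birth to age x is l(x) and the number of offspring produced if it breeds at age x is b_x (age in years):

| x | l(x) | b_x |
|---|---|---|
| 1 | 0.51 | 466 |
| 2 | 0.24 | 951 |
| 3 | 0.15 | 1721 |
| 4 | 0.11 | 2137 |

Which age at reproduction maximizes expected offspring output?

3

Expected offspring if breeding at age x = l(x) × b_x:
  age 1: 0.51 × 466 = 237.660
  age 2: 0.24 × 951 = 228.240
  age 3: 0.15 × 1721 = 258.150
  age 4: 0.11 × 2137 = 235.070
Maximum at age 3 (258.150).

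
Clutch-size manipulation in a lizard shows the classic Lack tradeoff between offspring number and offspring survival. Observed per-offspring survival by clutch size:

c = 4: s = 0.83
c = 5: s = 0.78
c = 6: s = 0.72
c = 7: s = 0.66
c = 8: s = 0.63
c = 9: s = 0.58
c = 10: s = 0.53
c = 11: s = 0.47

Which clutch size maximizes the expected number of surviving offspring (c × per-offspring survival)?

10

Expected surviving offspring = c × s(c):
  c=4: 4 × 0.83 = 3.320
  c=5: 5 × 0.78 = 3.900
  c=6: 6 × 0.72 = 4.320
  c=7: 7 × 0.66 = 4.620
  c=8: 8 × 0.63 = 5.040
  c=9: 9 × 0.58 = 5.220
  c=10: 10 × 0.53 = 5.300
  c=11: 11 × 0.47 = 5.170
Maximum at c = 10 (5.300 surviving offspring).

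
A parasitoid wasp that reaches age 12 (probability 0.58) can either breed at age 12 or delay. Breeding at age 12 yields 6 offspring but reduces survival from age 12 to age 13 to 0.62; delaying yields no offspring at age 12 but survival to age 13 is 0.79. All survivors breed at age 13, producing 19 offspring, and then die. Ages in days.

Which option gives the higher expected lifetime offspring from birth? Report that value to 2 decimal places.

10.31

breed at age 12: R₀ = 0.58 × (6 + 0.62 × 19) = 0.58 × 17.7800 = 10.3124
delay to age 13: R₀ = 0.58 × (0.79 × 19) = 0.58 × 15.0100 = 8.7058
Higher: breed at age 12 (10.3124).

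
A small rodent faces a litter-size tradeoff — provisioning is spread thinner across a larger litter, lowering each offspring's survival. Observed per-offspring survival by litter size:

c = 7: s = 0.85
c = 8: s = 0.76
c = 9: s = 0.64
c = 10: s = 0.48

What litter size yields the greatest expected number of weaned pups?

Expected weaned pups = c × s(c):
  c=7: 7 × 0.85 = 5.950
  c=8: 8 × 0.76 = 6.080
  c=9: 9 × 0.64 = 5.760
  c=10: 10 × 0.48 = 4.800
Maximum at c = 8 (6.080 weaned pups).

8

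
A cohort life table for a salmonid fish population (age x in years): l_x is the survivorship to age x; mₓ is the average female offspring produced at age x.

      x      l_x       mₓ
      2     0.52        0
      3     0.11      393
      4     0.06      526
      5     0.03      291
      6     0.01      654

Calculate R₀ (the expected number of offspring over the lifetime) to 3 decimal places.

R₀ = Σ l_x mₓ:
  age 2: 0.52 × 0 = 0.0000
  age 3: 0.11 × 393 = 43.2300
  age 4: 0.06 × 526 = 31.5600
  age 5: 0.03 × 291 = 8.7300
  age 6: 0.01 × 654 = 6.5400
R₀ = 0.0000 + 43.2300 + 31.5600 + 8.7300 + 6.5400 = 90.0600

90.060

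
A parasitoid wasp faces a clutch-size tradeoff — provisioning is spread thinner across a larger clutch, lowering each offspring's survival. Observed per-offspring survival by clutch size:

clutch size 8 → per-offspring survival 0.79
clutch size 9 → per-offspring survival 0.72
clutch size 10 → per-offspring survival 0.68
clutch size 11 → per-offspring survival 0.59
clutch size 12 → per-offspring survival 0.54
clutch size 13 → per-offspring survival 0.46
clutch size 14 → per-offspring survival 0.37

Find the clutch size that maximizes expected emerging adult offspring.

Expected emerging adult offspring = c × s(c):
  c=8: 8 × 0.79 = 6.320
  c=9: 9 × 0.72 = 6.480
  c=10: 10 × 0.68 = 6.800
  c=11: 11 × 0.59 = 6.490
  c=12: 12 × 0.54 = 6.480
  c=13: 13 × 0.46 = 5.980
  c=14: 14 × 0.37 = 5.180
Maximum at c = 10 (6.800 emerging adult offspring).

10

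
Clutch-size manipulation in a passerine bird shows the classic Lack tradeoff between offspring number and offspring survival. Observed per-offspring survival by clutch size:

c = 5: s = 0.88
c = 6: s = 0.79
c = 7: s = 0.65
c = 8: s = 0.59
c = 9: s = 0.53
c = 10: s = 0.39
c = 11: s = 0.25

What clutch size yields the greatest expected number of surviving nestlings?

Expected surviving nestlings = c × s(c):
  c=5: 5 × 0.88 = 4.400
  c=6: 6 × 0.79 = 4.740
  c=7: 7 × 0.65 = 4.550
  c=8: 8 × 0.59 = 4.720
  c=9: 9 × 0.53 = 4.770
  c=10: 10 × 0.39 = 3.900
  c=11: 11 × 0.25 = 2.750
Maximum at c = 9 (4.770 surviving nestlings).

9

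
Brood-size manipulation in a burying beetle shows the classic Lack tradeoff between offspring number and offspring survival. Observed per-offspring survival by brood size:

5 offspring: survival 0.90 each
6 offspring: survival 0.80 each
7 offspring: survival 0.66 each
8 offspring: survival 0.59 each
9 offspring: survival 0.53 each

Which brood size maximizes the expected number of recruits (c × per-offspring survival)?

Expected recruits = c × s(c):
  c=5: 5 × 0.90 = 4.500
  c=6: 6 × 0.80 = 4.800
  c=7: 7 × 0.66 = 4.620
  c=8: 8 × 0.59 = 4.720
  c=9: 9 × 0.53 = 4.770
Maximum at c = 6 (4.800 recruits).

6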